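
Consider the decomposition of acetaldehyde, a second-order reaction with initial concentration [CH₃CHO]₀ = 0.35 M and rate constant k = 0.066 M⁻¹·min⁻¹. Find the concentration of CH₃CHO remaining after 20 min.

0.2394 M

Step 1: For a second-order reaction: 1/[CH₃CHO] = 1/[CH₃CHO]₀ + kt
Step 2: 1/[CH₃CHO] = 1/0.35 + 0.066 × 20
Step 3: 1/[CH₃CHO] = 2.857 + 1.32 = 4.177
Step 4: [CH₃CHO] = 1/4.177 = 0.2394 M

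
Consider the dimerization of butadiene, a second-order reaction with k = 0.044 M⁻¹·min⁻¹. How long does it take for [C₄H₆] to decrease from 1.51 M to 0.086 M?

249.2 min

Step 1: For second-order: t = (1/[C₄H₆] - 1/[C₄H₆]₀)/k
Step 2: t = (1/0.086 - 1/1.51)/0.044
Step 3: t = (11.63 - 0.6623)/0.044
Step 4: t = 10.97/0.044 = 249.2 min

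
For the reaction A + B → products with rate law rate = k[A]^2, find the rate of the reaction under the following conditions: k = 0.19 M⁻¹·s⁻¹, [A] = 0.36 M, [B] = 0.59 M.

0.02462 M/s

Step 1: The rate law is rate = k[A]^2
Step 2: Note that the rate does not depend on [B] (zero order in B).
Step 3: rate = 0.19 × (0.36)^2 = 0.024624 M/s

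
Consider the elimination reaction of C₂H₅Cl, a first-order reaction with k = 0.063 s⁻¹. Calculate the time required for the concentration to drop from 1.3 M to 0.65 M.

11 s

Step 1: For first-order: t = ln([C₂H₅Cl]₀/[C₂H₅Cl])/k
Step 2: t = ln(1.3/0.65)/0.063
Step 3: t = ln(2)/0.063
Step 4: t = 0.6931/0.063 = 11 s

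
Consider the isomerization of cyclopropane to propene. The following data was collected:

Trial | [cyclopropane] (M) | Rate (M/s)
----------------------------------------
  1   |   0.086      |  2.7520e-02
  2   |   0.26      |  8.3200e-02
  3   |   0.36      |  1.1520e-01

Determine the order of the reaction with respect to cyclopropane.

first order (1)

Step 1: Compare trials to find order n where rate₂/rate₁ = ([cyclopropane]₂/[cyclopropane]₁)^n
Step 2: rate₂/rate₁ = 8.3200e-02/2.7520e-02 = 3.023
Step 3: [cyclopropane]₂/[cyclopropane]₁ = 0.26/0.086 = 3.023
Step 4: n = ln(3.023)/ln(3.023) = 1.00 ≈ 1
Step 5: The reaction is first order in cyclopropane.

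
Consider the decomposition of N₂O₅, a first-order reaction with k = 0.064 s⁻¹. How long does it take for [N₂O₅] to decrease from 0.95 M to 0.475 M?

10.83 s

Step 1: For first-order: t = ln([N₂O₅]₀/[N₂O₅])/k
Step 2: t = ln(0.95/0.475)/0.064
Step 3: t = ln(2)/0.064
Step 4: t = 0.6931/0.064 = 10.83 s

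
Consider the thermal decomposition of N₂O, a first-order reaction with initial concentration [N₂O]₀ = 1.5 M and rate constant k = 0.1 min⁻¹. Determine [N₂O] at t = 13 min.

0.4088 M

Step 1: For a first-order reaction: [N₂O] = [N₂O]₀ × e^(-kt)
Step 2: [N₂O] = 1.5 × e^(-0.1 × 13)
Step 3: [N₂O] = 1.5 × e^(-1.3)
Step 4: [N₂O] = 1.5 × 0.272532 = 0.4088 M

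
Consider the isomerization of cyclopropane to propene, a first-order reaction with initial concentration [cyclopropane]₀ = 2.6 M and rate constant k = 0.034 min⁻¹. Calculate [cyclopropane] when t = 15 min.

1.561 M

Step 1: For a first-order reaction: [cyclopropane] = [cyclopropane]₀ × e^(-kt)
Step 2: [cyclopropane] = 2.6 × e^(-0.034 × 15)
Step 3: [cyclopropane] = 2.6 × e^(-0.51)
Step 4: [cyclopropane] = 2.6 × 0.600496 = 1.561 M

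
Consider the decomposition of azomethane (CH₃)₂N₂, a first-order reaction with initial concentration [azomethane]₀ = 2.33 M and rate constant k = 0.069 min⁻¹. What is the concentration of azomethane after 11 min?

1.091 M

Step 1: For a first-order reaction: [azomethane] = [azomethane]₀ × e^(-kt)
Step 2: [azomethane] = 2.33 × e^(-0.069 × 11)
Step 3: [azomethane] = 2.33 × e^(-0.759)
Step 4: [azomethane] = 2.33 × 0.468134 = 1.091 M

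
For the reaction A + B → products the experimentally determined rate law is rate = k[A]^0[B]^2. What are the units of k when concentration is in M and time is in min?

M⁻¹·min⁻¹

Step 1: Overall order = 0 + 2 = 2.
Step 2: rate has units M·min⁻¹; [A]^0[B]^2 has units M^2.
Step 3: k = rate/([A]^0[B]^2), so units of k = M^(1-2)·min⁻¹ = M⁻¹·min⁻¹.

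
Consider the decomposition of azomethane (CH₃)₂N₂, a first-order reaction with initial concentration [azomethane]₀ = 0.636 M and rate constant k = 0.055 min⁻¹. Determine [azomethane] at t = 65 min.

0.01782 M

Step 1: For a first-order reaction: [azomethane] = [azomethane]₀ × e^(-kt)
Step 2: [azomethane] = 0.636 × e^(-0.055 × 65)
Step 3: [azomethane] = 0.636 × e^(-3.575)
Step 4: [azomethane] = 0.636 × 0.0280154 = 0.01782 M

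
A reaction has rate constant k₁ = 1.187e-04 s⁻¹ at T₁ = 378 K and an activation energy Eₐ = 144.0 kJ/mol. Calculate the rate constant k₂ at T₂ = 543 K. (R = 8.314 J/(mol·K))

1.322e+02 s⁻¹

Step 1: Use the two-temperature Arrhenius form: ln(k₂/k₁) = -Eₐ/R × (1/T₂ - 1/T₁)
Step 2: Convert Eₐ to J/mol: 144.0 kJ/mol = 144000 J/mol
Step 3: 1/T₂ - 1/T₁ = 1/543 - 1/378 = -8.038820e-04 K⁻¹
Step 4: ln(k₂/k₁) = -144000/8.314 × -8.038820e-04 = 13.92338
Step 5: k₂ = k₁ × exp(13.92338) = 1.187e-04 × 1.11390e+06 = 1.322e+02 s⁻¹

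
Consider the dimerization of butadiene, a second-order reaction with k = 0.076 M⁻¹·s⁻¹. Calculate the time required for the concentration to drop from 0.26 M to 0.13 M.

50.61 s

Step 1: For second-order: t = (1/[C₄H₆] - 1/[C₄H₆]₀)/k
Step 2: t = (1/0.13 - 1/0.26)/0.076
Step 3: t = (7.692 - 3.846)/0.076
Step 4: t = 3.846/0.076 = 50.61 s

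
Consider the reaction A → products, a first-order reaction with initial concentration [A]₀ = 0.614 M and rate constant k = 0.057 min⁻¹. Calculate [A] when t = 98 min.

0.002302 M

Step 1: For a first-order reaction: [A] = [A]₀ × e^(-kt)
Step 2: [A] = 0.614 × e^(-0.057 × 98)
Step 3: [A] = 0.614 × e^(-5.586)
Step 4: [A] = 0.614 × 0.00375 = 0.002302 M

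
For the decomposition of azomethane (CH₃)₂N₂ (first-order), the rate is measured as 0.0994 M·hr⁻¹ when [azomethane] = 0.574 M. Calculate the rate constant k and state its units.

0.1732 hr⁻¹

Step 1: rate = k[azomethane]^1, so k = rate / [azomethane]^1.
Step 2: k = 0.0994 / (0.574)^1 = 0.0994 / 0.574.
Step 3: k = 0.1732 hr⁻¹.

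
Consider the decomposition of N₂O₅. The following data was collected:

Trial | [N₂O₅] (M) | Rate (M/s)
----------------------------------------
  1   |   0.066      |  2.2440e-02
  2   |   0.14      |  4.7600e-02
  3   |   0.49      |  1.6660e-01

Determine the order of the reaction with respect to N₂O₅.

first order (1)

Step 1: Compare trials to find order n where rate₂/rate₁ = ([N₂O₅]₂/[N₂O₅]₁)^n
Step 2: rate₂/rate₁ = 4.7600e-02/2.2440e-02 = 2.121
Step 3: [N₂O₅]₂/[N₂O₅]₁ = 0.14/0.066 = 2.121
Step 4: n = ln(2.121)/ln(2.121) = 1.00 ≈ 1
Step 5: The reaction is first order in N₂O₅.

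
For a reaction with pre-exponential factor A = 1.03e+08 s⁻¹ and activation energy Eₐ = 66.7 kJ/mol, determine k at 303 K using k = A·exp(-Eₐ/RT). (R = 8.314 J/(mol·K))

3.27e-04 s⁻¹

Step 1: Use the Arrhenius equation: k = A × exp(-Eₐ/RT)
Step 2: Convert Eₐ to J/mol: 66.7 kJ/mol = 66700 J/mol
Step 3: Calculate the exponent: -Eₐ/(RT) = -66700/(8.314 × 303) = -26.47727
Step 4: k = 1.03e+08 × exp(-26.47727)
Step 5: k = 1.03e+08 × 3.17006e-12 = 3.2652e-04 s⁻¹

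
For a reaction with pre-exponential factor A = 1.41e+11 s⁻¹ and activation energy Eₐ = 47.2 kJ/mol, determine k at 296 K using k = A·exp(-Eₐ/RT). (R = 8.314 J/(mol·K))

6.60e+02 s⁻¹

Step 1: Use the Arrhenius equation: k = A × exp(-Eₐ/RT)
Step 2: Convert Eₐ to J/mol: 47.2 kJ/mol = 47200 J/mol
Step 3: Calculate the exponent: -Eₐ/(RT) = -47200/(8.314 × 296) = -19.17963
Step 4: k = 1.41e+11 × exp(-19.17963)
Step 5: k = 1.41e+11 × 4.68158e-09 = 6.6010e+02 s⁻¹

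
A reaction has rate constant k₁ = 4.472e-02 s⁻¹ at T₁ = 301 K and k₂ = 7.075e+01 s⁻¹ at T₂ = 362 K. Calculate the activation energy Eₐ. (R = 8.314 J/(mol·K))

109.4 kJ/mol

Step 1: Use the two-temperature Arrhenius form: ln(k₂/k₁) = -Eₐ/R × (1/T₂ - 1/T₁)
Step 2: ln(k₂/k₁) = ln(7.075e+01/4.472e-02) = ln(1582.07) = 7.36649
Step 3: 1/T₂ - 1/T₁ = 1/362 - 1/301 = -5.598282e-04 K⁻¹
Step 4: Eₐ = -R × ln(k₂/k₁) / (1/T₂ - 1/T₁) = -8.314 × 7.36649 / -5.598282e-04
Step 5: Eₐ = 1.0940e+05 J/mol = 109.4 kJ/mol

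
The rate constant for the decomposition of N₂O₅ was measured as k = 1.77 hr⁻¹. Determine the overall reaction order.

first order (1)

Step 1: The units of k for an nth-order reaction are (concentration)^(1-n)·(time)⁻¹.
Step 2: Here k has units hr⁻¹, so the concentration exponent is 0.
Step 3: 1 - n = 0 ⇒ n = 1. The reaction is first order.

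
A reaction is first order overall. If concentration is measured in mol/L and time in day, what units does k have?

day⁻¹

Step 1: For overall order n, rate = k × (concentration)^n.
Step 2: Rate has units mol/L·day⁻¹; concentration term has units (mol/L)^1.
Step 3: k = rate / (concentration)^n, so units of k = (mol/L)^(1-1)·day⁻¹ = day⁻¹.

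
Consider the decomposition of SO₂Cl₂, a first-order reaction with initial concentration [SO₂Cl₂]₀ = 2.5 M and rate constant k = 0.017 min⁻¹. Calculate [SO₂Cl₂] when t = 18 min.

1.841 M

Step 1: For a first-order reaction: [SO₂Cl₂] = [SO₂Cl₂]₀ × e^(-kt)
Step 2: [SO₂Cl₂] = 2.5 × e^(-0.017 × 18)
Step 3: [SO₂Cl₂] = 2.5 × e^(-0.306)
Step 4: [SO₂Cl₂] = 2.5 × 0.736387 = 1.841 M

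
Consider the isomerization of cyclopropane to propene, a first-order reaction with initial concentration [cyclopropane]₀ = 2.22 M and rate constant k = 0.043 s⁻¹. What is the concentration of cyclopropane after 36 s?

0.4721 M

Step 1: For a first-order reaction: [cyclopropane] = [cyclopropane]₀ × e^(-kt)
Step 2: [cyclopropane] = 2.22 × e^(-0.043 × 36)
Step 3: [cyclopropane] = 2.22 × e^(-1.548)
Step 4: [cyclopropane] = 2.22 × 0.212673 = 0.4721 M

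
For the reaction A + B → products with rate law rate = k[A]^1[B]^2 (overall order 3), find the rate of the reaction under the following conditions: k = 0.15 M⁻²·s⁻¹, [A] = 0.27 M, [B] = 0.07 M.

0.0001985 M/s

Step 1: The rate law is rate = k[A]^1[B]^2, overall order = 1+2 = 3
Step 2: Substitute values: rate = 0.15 × (0.27)^1 × (0.07)^2
Step 3: rate = 0.15 × 0.27 × 0.0049 = 0.00019845 M/s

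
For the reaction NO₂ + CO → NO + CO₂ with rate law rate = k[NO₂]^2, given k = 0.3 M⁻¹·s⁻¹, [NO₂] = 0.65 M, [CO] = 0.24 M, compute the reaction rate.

0.1268 M/s

Step 1: The rate law is rate = k[NO₂]^2
Step 2: Note that the rate does not depend on [CO] (zero order in CO).
Step 3: rate = 0.3 × (0.65)^2 = 0.12675 M/s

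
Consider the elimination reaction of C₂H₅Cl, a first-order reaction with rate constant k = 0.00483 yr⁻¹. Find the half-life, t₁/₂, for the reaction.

143.5 yr

Step 1: For a first-order reaction, t₁/₂ = ln(2)/k
Step 2: t₁/₂ = ln(2)/0.00483
Step 3: t₁/₂ = 0.6931/0.00483 = 143.5 yr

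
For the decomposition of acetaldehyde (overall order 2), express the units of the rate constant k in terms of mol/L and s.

(mol/L)⁻¹·s⁻¹

Step 1: For overall order n, rate = k × (concentration)^n.
Step 2: Rate has units mol/L·s⁻¹; concentration term has units (mol/L)^2.
Step 3: k = rate / (concentration)^n, so units of k = (mol/L)^(1-2)·s⁻¹ = (mol/L)⁻¹·s⁻¹.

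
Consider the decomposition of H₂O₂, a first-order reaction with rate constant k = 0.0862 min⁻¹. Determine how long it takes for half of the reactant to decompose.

8.041 min

Step 1: For a first-order reaction, t₁/₂ = ln(2)/k
Step 2: t₁/₂ = ln(2)/0.0862
Step 3: t₁/₂ = 0.6931/0.0862 = 8.041 min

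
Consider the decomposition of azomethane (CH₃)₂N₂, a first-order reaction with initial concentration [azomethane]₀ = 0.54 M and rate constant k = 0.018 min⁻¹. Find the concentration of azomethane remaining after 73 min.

0.1451 M

Step 1: For a first-order reaction: [azomethane] = [azomethane]₀ × e^(-kt)
Step 2: [azomethane] = 0.54 × e^(-0.018 × 73)
Step 3: [azomethane] = 0.54 × e^(-1.314)
Step 4: [azomethane] = 0.54 × 0.268743 = 0.1451 M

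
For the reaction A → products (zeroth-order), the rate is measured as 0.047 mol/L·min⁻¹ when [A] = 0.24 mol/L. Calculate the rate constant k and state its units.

0.047 mol/L·min⁻¹

Step 1: For a zeroth-order reaction, rate = k (independent of concentration).
Step 2: k = rate = 0.047 mol/L·min⁻¹.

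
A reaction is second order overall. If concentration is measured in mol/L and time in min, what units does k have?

(mol/L)⁻¹·min⁻¹

Step 1: For overall order n, rate = k × (concentration)^n.
Step 2: Rate has units mol/L·min⁻¹; concentration term has units (mol/L)^2.
Step 3: k = rate / (concentration)^n, so units of k = (mol/L)^(1-2)·min⁻¹ = (mol/L)⁻¹·min⁻¹.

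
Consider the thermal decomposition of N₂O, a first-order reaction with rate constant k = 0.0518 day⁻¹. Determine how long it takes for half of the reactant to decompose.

13.38 day

Step 1: For a first-order reaction, t₁/₂ = ln(2)/k
Step 2: t₁/₂ = ln(2)/0.0518
Step 3: t₁/₂ = 0.6931/0.0518 = 13.38 day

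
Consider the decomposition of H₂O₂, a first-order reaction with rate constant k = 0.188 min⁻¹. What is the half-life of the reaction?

3.687 min

Step 1: For a first-order reaction, t₁/₂ = ln(2)/k
Step 2: t₁/₂ = ln(2)/0.188
Step 3: t₁/₂ = 0.6931/0.188 = 3.687 min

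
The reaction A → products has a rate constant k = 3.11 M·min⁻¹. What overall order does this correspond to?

zeroth order (0)

Step 1: The units of k for an nth-order reaction are (concentration)^(1-n)·(time)⁻¹.
Step 2: Here k has units M·min⁻¹, so the concentration exponent is 1.
Step 3: 1 - n = 1 ⇒ n = 0. The reaction is zeroth order.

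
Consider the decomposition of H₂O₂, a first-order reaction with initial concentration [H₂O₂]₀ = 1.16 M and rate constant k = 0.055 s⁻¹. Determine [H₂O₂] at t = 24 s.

0.3099 M

Step 1: For a first-order reaction: [H₂O₂] = [H₂O₂]₀ × e^(-kt)
Step 2: [H₂O₂] = 1.16 × e^(-0.055 × 24)
Step 3: [H₂O₂] = 1.16 × e^(-1.32)
Step 4: [H₂O₂] = 1.16 × 0.267135 = 0.3099 M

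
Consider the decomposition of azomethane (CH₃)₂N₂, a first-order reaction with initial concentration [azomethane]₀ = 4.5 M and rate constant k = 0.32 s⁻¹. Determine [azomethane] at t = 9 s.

0.2526 M

Step 1: For a first-order reaction: [azomethane] = [azomethane]₀ × e^(-kt)
Step 2: [azomethane] = 4.5 × e^(-0.32 × 9)
Step 3: [azomethane] = 4.5 × e^(-2.88)
Step 4: [azomethane] = 4.5 × 0.0561348 = 0.2526 M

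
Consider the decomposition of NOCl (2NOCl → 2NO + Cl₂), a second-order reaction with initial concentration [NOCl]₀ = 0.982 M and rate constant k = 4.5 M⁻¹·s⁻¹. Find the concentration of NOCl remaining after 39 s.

0.005665 M

Step 1: For a second-order reaction: 1/[NOCl] = 1/[NOCl]₀ + kt
Step 2: 1/[NOCl] = 1/0.982 + 4.5 × 39
Step 3: 1/[NOCl] = 1.018 + 175.5 = 176.5
Step 4: [NOCl] = 1/176.5 = 0.005665 M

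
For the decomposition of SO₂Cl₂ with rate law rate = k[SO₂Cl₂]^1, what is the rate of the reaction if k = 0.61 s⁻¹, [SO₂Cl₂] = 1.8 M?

1.098 M/s

Step 1: Identify the rate law: rate = k[SO₂Cl₂]^1
Step 2: Substitute values: rate = 0.61 × (1.8)^1
Step 3: Calculate: rate = 0.61 × 1.8 = 1.098 M/s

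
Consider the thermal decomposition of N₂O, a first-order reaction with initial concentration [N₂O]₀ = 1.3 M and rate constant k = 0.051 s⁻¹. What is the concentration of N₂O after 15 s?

0.6049 M

Step 1: For a first-order reaction: [N₂O] = [N₂O]₀ × e^(-kt)
Step 2: [N₂O] = 1.3 × e^(-0.051 × 15)
Step 3: [N₂O] = 1.3 × e^(-0.765)
Step 4: [N₂O] = 1.3 × 0.465334 = 0.6049 M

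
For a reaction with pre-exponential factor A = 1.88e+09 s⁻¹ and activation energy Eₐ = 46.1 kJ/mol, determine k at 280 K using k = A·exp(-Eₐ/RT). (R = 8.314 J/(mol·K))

4.72e+00 s⁻¹

Step 1: Use the Arrhenius equation: k = A × exp(-Eₐ/RT)
Step 2: Convert Eₐ to J/mol: 46.1 kJ/mol = 46100 J/mol
Step 3: Calculate the exponent: -Eₐ/(RT) = -46100/(8.314 × 280) = -19.80309
Step 4: k = 1.88e+09 × exp(-19.80309)
Step 5: k = 1.88e+09 × 2.50973e-09 = 4.7183e+00 s⁻¹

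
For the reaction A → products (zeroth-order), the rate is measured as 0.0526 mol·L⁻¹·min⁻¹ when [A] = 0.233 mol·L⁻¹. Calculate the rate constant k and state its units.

0.0526 mol·L⁻¹·min⁻¹

Step 1: For a zeroth-order reaction, rate = k (independent of concentration).
Step 2: k = rate = 0.0526 mol·L⁻¹·min⁻¹.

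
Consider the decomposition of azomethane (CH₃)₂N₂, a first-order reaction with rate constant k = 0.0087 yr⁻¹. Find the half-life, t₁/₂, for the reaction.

79.67 yr

Step 1: For a first-order reaction, t₁/₂ = ln(2)/k
Step 2: t₁/₂ = ln(2)/0.0087
Step 3: t₁/₂ = 0.6931/0.0087 = 79.67 yr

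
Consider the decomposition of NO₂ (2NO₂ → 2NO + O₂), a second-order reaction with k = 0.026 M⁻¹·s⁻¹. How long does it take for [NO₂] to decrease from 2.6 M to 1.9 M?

5.45 s

Step 1: For second-order: t = (1/[NO₂] - 1/[NO₂]₀)/k
Step 2: t = (1/1.9 - 1/2.6)/0.026
Step 3: t = (0.5263 - 0.3846)/0.026
Step 4: t = 0.1417/0.026 = 5.45 s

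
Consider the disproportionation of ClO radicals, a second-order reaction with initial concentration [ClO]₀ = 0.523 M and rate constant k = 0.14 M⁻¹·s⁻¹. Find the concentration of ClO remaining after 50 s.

0.1122 M

Step 1: For a second-order reaction: 1/[ClO] = 1/[ClO]₀ + kt
Step 2: 1/[ClO] = 1/0.523 + 0.14 × 50
Step 3: 1/[ClO] = 1.912 + 7 = 8.912
Step 4: [ClO] = 1/8.912 = 0.1122 M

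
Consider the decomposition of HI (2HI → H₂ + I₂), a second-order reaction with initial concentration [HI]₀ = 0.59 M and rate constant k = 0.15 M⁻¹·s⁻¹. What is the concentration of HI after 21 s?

0.2064 M

Step 1: For a second-order reaction: 1/[HI] = 1/[HI]₀ + kt
Step 2: 1/[HI] = 1/0.59 + 0.15 × 21
Step 3: 1/[HI] = 1.695 + 3.15 = 4.845
Step 4: [HI] = 1/4.845 = 0.2064 M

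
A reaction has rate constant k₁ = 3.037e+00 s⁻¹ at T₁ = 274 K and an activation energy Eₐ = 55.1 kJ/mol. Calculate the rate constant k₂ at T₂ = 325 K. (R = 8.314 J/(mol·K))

1.352e+02 s⁻¹

Step 1: Use the two-temperature Arrhenius form: ln(k₂/k₁) = -Eₐ/R × (1/T₂ - 1/T₁)
Step 2: Convert Eₐ to J/mol: 55.1 kJ/mol = 55100 J/mol
Step 3: 1/T₂ - 1/T₁ = 1/325 - 1/274 = -5.727120e-04 K⁻¹
Step 4: ln(k₂/k₁) = -55100/8.314 × -5.727120e-04 = 3.79558
Step 5: k₂ = k₁ × exp(3.79558) = 3.037e+00 × 4.45040e+01 = 1.352e+02 s⁻¹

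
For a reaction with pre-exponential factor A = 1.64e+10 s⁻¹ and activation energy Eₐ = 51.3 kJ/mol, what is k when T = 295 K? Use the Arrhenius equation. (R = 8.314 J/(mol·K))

1.35e+01 s⁻¹

Step 1: Use the Arrhenius equation: k = A × exp(-Eₐ/RT)
Step 2: Convert Eₐ to J/mol: 51.3 kJ/mol = 51300 J/mol
Step 3: Calculate the exponent: -Eₐ/(RT) = -51300/(8.314 × 295) = -20.91632
Step 4: k = 1.64e+10 × exp(-20.91632)
Step 5: k = 1.64e+10 × 8.24437e-10 = 1.3521e+01 s⁻¹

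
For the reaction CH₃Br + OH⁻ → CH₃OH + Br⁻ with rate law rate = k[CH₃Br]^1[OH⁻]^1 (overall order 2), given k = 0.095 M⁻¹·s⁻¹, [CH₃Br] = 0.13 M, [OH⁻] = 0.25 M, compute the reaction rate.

0.003087 M/s

Step 1: The rate law is rate = k[CH₃Br]^1[OH⁻]^1, overall order = 1+1 = 2
Step 2: Substitute values: rate = 0.095 × (0.13)^1 × (0.25)^1
Step 3: rate = 0.095 × 0.13 × 0.25 = 0.0030875 M/s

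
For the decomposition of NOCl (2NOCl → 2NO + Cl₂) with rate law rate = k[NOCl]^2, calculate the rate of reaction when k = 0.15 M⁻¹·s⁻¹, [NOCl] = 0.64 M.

0.06144 M/s

Step 1: Identify the rate law: rate = k[NOCl]^2
Step 2: Substitute values: rate = 0.15 × (0.64)^2
Step 3: Calculate: rate = 0.15 × 0.4096 = 0.06144 M/s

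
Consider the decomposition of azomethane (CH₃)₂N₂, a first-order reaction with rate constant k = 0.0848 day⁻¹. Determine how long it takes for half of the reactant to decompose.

8.174 day

Step 1: For a first-order reaction, t₁/₂ = ln(2)/k
Step 2: t₁/₂ = ln(2)/0.0848
Step 3: t₁/₂ = 0.6931/0.0848 = 8.174 day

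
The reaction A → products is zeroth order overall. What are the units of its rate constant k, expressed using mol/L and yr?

mol/L·yr⁻¹

Step 1: For overall order n, rate = k × (concentration)^n.
Step 2: Rate has units mol/L·yr⁻¹; concentration term has units (mol/L)^0.
Step 3: k = rate / (concentration)^n, so units of k = (mol/L)^(1-0)·yr⁻¹ = mol/L·yr⁻¹.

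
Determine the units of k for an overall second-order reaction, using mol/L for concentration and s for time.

(mol/L)⁻¹·s⁻¹

Step 1: For overall order n, rate = k × (concentration)^n.
Step 2: Rate has units mol/L·s⁻¹; concentration term has units (mol/L)^2.
Step 3: k = rate / (concentration)^n, so units of k = (mol/L)^(1-2)·s⁻¹ = (mol/L)⁻¹·s⁻¹.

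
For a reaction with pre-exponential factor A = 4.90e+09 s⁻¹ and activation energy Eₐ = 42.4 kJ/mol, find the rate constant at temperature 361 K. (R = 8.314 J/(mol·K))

3.59e+03 s⁻¹

Step 1: Use the Arrhenius equation: k = A × exp(-Eₐ/RT)
Step 2: Convert Eₐ to J/mol: 42.4 kJ/mol = 42400 J/mol
Step 3: Calculate the exponent: -Eₐ/(RT) = -42400/(8.314 × 361) = -14.12696
Step 4: k = 4.90e+09 × exp(-14.12696)
Step 5: k = 4.90e+09 × 7.32385e-07 = 3.5887e+03 s⁻¹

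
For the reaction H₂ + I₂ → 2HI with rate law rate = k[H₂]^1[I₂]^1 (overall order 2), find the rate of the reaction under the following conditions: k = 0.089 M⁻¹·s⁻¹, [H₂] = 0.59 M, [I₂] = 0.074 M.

0.003886 M/s

Step 1: The rate law is rate = k[H₂]^1[I₂]^1, overall order = 1+1 = 2
Step 2: Substitute values: rate = 0.089 × (0.59)^1 × (0.074)^1
Step 3: rate = 0.089 × 0.59 × 0.074 = 0.00388574 M/s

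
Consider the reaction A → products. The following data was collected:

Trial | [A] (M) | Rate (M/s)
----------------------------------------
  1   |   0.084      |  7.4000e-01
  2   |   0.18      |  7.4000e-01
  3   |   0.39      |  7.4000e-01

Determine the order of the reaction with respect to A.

zeroth order (0)

Step 1: Compare trials - when concentration changes, rate stays constant.
Step 2: rate₂/rate₁ = 7.4000e-01/7.4000e-01 = 1
Step 3: [A]₂/[A]₁ = 0.18/0.084 = 2.143
Step 4: Since rate ratio ≈ (conc ratio)^0, the reaction is zeroth order.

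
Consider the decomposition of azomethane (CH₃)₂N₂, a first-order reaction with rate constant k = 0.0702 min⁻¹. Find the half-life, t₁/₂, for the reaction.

9.874 min

Step 1: For a first-order reaction, t₁/₂ = ln(2)/k
Step 2: t₁/₂ = ln(2)/0.0702
Step 3: t₁/₂ = 0.6931/0.0702 = 9.874 min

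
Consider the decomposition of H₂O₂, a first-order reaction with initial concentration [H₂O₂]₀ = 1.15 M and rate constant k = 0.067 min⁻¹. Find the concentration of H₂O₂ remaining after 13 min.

0.4813 M

Step 1: For a first-order reaction: [H₂O₂] = [H₂O₂]₀ × e^(-kt)
Step 2: [H₂O₂] = 1.15 × e^(-0.067 × 13)
Step 3: [H₂O₂] = 1.15 × e^(-0.871)
Step 4: [H₂O₂] = 1.15 × 0.418533 = 0.4813 M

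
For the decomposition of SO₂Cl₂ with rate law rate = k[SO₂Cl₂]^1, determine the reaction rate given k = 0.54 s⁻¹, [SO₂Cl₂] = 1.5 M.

0.81 M/s

Step 1: Identify the rate law: rate = k[SO₂Cl₂]^1
Step 2: Substitute values: rate = 0.54 × (1.5)^1
Step 3: Calculate: rate = 0.54 × 1.5 = 0.81 M/s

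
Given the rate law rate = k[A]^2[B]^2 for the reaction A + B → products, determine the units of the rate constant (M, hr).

M⁻³·hr⁻¹

Step 1: Overall order = 2 + 2 = 4.
Step 2: rate has units M·hr⁻¹; [A]^2[B]^2 has units M^4.
Step 3: k = rate/([A]^2[B]^2), so units of k = M^(1-4)·hr⁻¹ = M⁻³·hr⁻¹.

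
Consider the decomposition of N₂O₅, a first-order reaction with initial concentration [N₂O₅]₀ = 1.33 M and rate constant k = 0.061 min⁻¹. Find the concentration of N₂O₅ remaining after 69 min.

0.01977 M

Step 1: For a first-order reaction: [N₂O₅] = [N₂O₅]₀ × e^(-kt)
Step 2: [N₂O₅] = 1.33 × e^(-0.061 × 69)
Step 3: [N₂O₅] = 1.33 × e^(-4.209)
Step 4: [N₂O₅] = 1.33 × 0.0148612 = 0.01977 M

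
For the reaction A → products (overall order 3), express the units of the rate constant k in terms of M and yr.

M⁻²·yr⁻¹

Step 1: For overall order n, rate = k × (concentration)^n.
Step 2: Rate has units M·yr⁻¹; concentration term has units M^3.
Step 3: k = rate / (concentration)^n, so units of k = M^(1-3)·yr⁻¹ = M⁻²·yr⁻¹.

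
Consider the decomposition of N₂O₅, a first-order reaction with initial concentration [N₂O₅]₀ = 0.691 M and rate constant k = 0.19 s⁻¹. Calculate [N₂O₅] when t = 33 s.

0.001308 M

Step 1: For a first-order reaction: [N₂O₅] = [N₂O₅]₀ × e^(-kt)
Step 2: [N₂O₅] = 0.691 × e^(-0.19 × 33)
Step 3: [N₂O₅] = 0.691 × e^(-6.27)
Step 4: [N₂O₅] = 0.691 × 0.00189223 = 0.001308 M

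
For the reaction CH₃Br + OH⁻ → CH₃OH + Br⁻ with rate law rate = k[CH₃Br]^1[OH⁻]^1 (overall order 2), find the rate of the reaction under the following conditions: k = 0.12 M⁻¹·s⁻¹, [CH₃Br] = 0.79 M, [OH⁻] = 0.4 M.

0.03792 M/s

Step 1: The rate law is rate = k[CH₃Br]^1[OH⁻]^1, overall order = 1+1 = 2
Step 2: Substitute values: rate = 0.12 × (0.79)^1 × (0.4)^1
Step 3: rate = 0.12 × 0.79 × 0.4 = 0.03792 M/s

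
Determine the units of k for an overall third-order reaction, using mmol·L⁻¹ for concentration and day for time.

(mmol·L⁻¹)⁻²·day⁻¹

Step 1: For overall order n, rate = k × (concentration)^n.
Step 2: Rate has units mmol·L⁻¹·day⁻¹; concentration term has units (mmol·L⁻¹)^3.
Step 3: k = rate / (concentration)^n, so units of k = (mmol·L⁻¹)^(1-3)·day⁻¹ = (mmol·L⁻¹)⁻²·day⁻¹.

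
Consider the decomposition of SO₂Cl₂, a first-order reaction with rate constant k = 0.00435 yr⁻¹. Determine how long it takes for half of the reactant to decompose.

159.3 yr

Step 1: For a first-order reaction, t₁/₂ = ln(2)/k
Step 2: t₁/₂ = ln(2)/0.00435
Step 3: t₁/₂ = 0.6931/0.00435 = 159.3 yr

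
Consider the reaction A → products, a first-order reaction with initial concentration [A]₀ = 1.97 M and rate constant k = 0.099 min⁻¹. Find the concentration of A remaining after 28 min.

0.1232 M

Step 1: For a first-order reaction: [A] = [A]₀ × e^(-kt)
Step 2: [A] = 1.97 × e^(-0.099 × 28)
Step 3: [A] = 1.97 × e^(-2.772)
Step 4: [A] = 1.97 × 0.0625368 = 0.1232 M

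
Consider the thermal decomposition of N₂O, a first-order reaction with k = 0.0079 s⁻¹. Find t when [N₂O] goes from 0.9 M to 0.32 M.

130.9 s

Step 1: For first-order: t = ln([N₂O]₀/[N₂O])/k
Step 2: t = ln(0.9/0.32)/0.0079
Step 3: t = ln(2.812)/0.0079
Step 4: t = 1.034/0.0079 = 130.9 s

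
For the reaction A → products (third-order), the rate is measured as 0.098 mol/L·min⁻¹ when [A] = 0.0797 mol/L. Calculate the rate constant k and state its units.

193.6 (mol/L)⁻²·min⁻¹

Step 1: rate = k[A]^3, so k = rate / [A]^3.
Step 2: k = 0.098 / (0.0797)^3 = 0.098 / 0.0005063.
Step 3: k = 193.6 (mol/L)⁻²·min⁻¹.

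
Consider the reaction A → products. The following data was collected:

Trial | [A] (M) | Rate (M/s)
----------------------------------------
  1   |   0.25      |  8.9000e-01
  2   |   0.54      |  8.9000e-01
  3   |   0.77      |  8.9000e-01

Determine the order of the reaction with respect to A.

zeroth order (0)

Step 1: Compare trials - when concentration changes, rate stays constant.
Step 2: rate₂/rate₁ = 8.9000e-01/8.9000e-01 = 1
Step 3: [A]₂/[A]₁ = 0.54/0.25 = 2.16
Step 4: Since rate ratio ≈ (conc ratio)^0, the reaction is zeroth order.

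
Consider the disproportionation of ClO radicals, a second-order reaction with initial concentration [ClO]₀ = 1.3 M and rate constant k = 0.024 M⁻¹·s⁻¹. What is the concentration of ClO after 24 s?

0.7434 M

Step 1: For a second-order reaction: 1/[ClO] = 1/[ClO]₀ + kt
Step 2: 1/[ClO] = 1/1.3 + 0.024 × 24
Step 3: 1/[ClO] = 0.7692 + 0.576 = 1.345
Step 4: [ClO] = 1/1.345 = 0.7434 M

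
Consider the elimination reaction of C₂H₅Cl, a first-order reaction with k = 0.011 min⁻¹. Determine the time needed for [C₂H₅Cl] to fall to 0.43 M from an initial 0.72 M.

46.86 min

Step 1: For first-order: t = ln([C₂H₅Cl]₀/[C₂H₅Cl])/k
Step 2: t = ln(0.72/0.43)/0.011
Step 3: t = ln(1.674)/0.011
Step 4: t = 0.5155/0.011 = 46.86 min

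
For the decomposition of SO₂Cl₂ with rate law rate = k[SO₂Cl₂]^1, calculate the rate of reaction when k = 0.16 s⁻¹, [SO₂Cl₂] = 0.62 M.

0.0992 M/s

Step 1: Identify the rate law: rate = k[SO₂Cl₂]^1
Step 2: Substitute values: rate = 0.16 × (0.62)^1
Step 3: Calculate: rate = 0.16 × 0.62 = 0.0992 M/s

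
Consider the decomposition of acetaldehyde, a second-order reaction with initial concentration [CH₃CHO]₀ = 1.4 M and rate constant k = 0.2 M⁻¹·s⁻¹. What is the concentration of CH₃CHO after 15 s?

0.2692 M

Step 1: For a second-order reaction: 1/[CH₃CHO] = 1/[CH₃CHO]₀ + kt
Step 2: 1/[CH₃CHO] = 1/1.4 + 0.2 × 15
Step 3: 1/[CH₃CHO] = 0.7143 + 3 = 3.714
Step 4: [CH₃CHO] = 1/3.714 = 0.2692 M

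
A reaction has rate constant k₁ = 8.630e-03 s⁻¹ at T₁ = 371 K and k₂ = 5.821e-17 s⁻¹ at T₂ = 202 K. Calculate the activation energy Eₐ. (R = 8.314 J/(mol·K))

120.3 kJ/mol

Step 1: Use the two-temperature Arrhenius form: ln(k₂/k₁) = -Eₐ/R × (1/T₂ - 1/T₁)
Step 2: ln(k₂/k₁) = ln(5.821e-17/8.630e-03) = ln(6.74508e-15) = -32.63
Step 3: 1/T₂ - 1/T₁ = 1/202 - 1/371 = 2.255077e-03 K⁻¹
Step 4: Eₐ = -R × ln(k₂/k₁) / (1/T₂ - 1/T₁) = -8.314 × -32.63 / 2.255077e-03
Step 5: Eₐ = 1.2030e+05 J/mol = 120.3 kJ/mol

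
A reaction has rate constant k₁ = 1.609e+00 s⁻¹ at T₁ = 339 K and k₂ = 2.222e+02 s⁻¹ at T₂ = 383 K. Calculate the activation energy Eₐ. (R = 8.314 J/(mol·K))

120.9 kJ/mol

Step 1: Use the two-temperature Arrhenius form: ln(k₂/k₁) = -Eₐ/R × (1/T₂ - 1/T₁)
Step 2: ln(k₂/k₁) = ln(2.222e+02/1.609e+00) = ln(138.098) = 4.92797
Step 3: 1/T₂ - 1/T₁ = 1/383 - 1/339 = -3.388864e-04 K⁻¹
Step 4: Eₐ = -R × ln(k₂/k₁) / (1/T₂ - 1/T₁) = -8.314 × 4.92797 / -3.388864e-04
Step 5: Eₐ = 1.2090e+05 J/mol = 120.9 kJ/mol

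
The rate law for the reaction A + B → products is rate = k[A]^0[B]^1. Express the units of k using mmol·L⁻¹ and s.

s⁻¹

Step 1: Overall order = 0 + 1 = 1.
Step 2: rate has units mmol·L⁻¹·s⁻¹; [A]^0[B]^1 has units (mmol·L⁻¹)^1.
Step 3: k = rate/([A]^0[B]^1), so units of k = (mmol·L⁻¹)^(1-1)·s⁻¹ = s⁻¹.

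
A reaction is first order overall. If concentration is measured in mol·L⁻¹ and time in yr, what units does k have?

yr⁻¹

Step 1: For overall order n, rate = k × (concentration)^n.
Step 2: Rate has units mol·L⁻¹·yr⁻¹; concentration term has units (mol·L⁻¹)^1.
Step 3: k = rate / (concentration)^n, so units of k = (mol·L⁻¹)^(1-1)·yr⁻¹ = yr⁻¹.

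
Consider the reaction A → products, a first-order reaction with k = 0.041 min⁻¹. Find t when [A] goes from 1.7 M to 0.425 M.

33.81 min

Step 1: For first-order: t = ln([A]₀/[A])/k
Step 2: t = ln(1.7/0.425)/0.041
Step 3: t = ln(4)/0.041
Step 4: t = 1.386/0.041 = 33.81 min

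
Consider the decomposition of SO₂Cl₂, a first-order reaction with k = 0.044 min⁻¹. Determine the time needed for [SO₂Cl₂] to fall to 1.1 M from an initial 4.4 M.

31.51 min

Step 1: For first-order: t = ln([SO₂Cl₂]₀/[SO₂Cl₂])/k
Step 2: t = ln(4.4/1.1)/0.044
Step 3: t = ln(4)/0.044
Step 4: t = 1.386/0.044 = 31.51 min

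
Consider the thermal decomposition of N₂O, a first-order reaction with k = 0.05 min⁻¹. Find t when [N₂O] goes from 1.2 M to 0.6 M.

13.86 min

Step 1: For first-order: t = ln([N₂O]₀/[N₂O])/k
Step 2: t = ln(1.2/0.6)/0.05
Step 3: t = ln(2)/0.05
Step 4: t = 0.6931/0.05 = 13.86 min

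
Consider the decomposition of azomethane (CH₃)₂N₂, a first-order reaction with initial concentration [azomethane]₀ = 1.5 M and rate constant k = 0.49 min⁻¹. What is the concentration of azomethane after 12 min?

0.004192 M

Step 1: For a first-order reaction: [azomethane] = [azomethane]₀ × e^(-kt)
Step 2: [azomethane] = 1.5 × e^(-0.49 × 12)
Step 3: [azomethane] = 1.5 × e^(-5.88)
Step 4: [azomethane] = 1.5 × 0.00279479 = 0.004192 M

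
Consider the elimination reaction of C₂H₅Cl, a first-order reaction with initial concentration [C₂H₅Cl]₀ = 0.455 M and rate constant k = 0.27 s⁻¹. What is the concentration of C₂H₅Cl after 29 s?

0.0001809 M

Step 1: For a first-order reaction: [C₂H₅Cl] = [C₂H₅Cl]₀ × e^(-kt)
Step 2: [C₂H₅Cl] = 0.455 × e^(-0.27 × 29)
Step 3: [C₂H₅Cl] = 0.455 × e^(-7.83)
Step 4: [C₂H₅Cl] = 0.455 × 0.000397625 = 0.0001809 M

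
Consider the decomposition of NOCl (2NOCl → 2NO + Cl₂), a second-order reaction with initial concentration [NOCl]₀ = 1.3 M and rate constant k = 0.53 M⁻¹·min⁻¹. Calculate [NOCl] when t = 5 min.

0.2925 M

Step 1: For a second-order reaction: 1/[NOCl] = 1/[NOCl]₀ + kt
Step 2: 1/[NOCl] = 1/1.3 + 0.53 × 5
Step 3: 1/[NOCl] = 0.7692 + 2.65 = 3.419
Step 4: [NOCl] = 1/3.419 = 0.2925 M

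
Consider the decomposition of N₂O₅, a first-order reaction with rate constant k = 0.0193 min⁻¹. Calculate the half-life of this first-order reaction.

35.91 min

Step 1: For a first-order reaction, t₁/₂ = ln(2)/k
Step 2: t₁/₂ = ln(2)/0.0193
Step 3: t₁/₂ = 0.6931/0.0193 = 35.91 min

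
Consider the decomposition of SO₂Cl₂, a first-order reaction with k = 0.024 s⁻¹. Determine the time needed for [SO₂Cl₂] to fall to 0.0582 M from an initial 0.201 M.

51.64 s

Step 1: For first-order: t = ln([SO₂Cl₂]₀/[SO₂Cl₂])/k
Step 2: t = ln(0.201/0.0582)/0.024
Step 3: t = ln(3.454)/0.024
Step 4: t = 1.239/0.024 = 51.64 s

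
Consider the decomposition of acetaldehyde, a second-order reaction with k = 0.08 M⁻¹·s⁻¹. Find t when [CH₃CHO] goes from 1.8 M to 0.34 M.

29.82 s

Step 1: For second-order: t = (1/[CH₃CHO] - 1/[CH₃CHO]₀)/k
Step 2: t = (1/0.34 - 1/1.8)/0.08
Step 3: t = (2.941 - 0.5556)/0.08
Step 4: t = 2.386/0.08 = 29.82 s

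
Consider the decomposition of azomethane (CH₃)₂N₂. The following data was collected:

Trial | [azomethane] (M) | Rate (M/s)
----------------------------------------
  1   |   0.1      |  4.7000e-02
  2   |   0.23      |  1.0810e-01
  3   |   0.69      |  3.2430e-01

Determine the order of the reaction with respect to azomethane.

first order (1)

Step 1: Compare trials to find order n where rate₂/rate₁ = ([azomethane]₂/[azomethane]₁)^n
Step 2: rate₂/rate₁ = 1.0810e-01/4.7000e-02 = 2.3
Step 3: [azomethane]₂/[azomethane]₁ = 0.23/0.1 = 2.3
Step 4: n = ln(2.3)/ln(2.3) = 1.00 ≈ 1
Step 5: The reaction is first order in azomethane.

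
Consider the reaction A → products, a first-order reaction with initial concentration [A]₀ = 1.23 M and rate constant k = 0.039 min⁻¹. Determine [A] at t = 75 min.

0.06601 M

Step 1: For a first-order reaction: [A] = [A]₀ × e^(-kt)
Step 2: [A] = 1.23 × e^(-0.039 × 75)
Step 3: [A] = 1.23 × e^(-2.925)
Step 4: [A] = 1.23 × 0.0536647 = 0.06601 M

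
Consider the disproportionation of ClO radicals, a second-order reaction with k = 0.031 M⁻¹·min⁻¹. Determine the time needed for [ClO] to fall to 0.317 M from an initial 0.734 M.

57.81 min

Step 1: For second-order: t = (1/[ClO] - 1/[ClO]₀)/k
Step 2: t = (1/0.317 - 1/0.734)/0.031
Step 3: t = (3.155 - 1.362)/0.031
Step 4: t = 1.792/0.031 = 57.81 min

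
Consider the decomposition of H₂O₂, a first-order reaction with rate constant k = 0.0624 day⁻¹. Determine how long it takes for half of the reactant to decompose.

11.11 day

Step 1: For a first-order reaction, t₁/₂ = ln(2)/k
Step 2: t₁/₂ = ln(2)/0.0624
Step 3: t₁/₂ = 0.6931/0.0624 = 11.11 day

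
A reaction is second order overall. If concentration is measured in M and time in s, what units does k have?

M⁻¹·s⁻¹

Step 1: For overall order n, rate = k × (concentration)^n.
Step 2: Rate has units M·s⁻¹; concentration term has units M^2.
Step 3: k = rate / (concentration)^n, so units of k = M^(1-2)·s⁻¹ = M⁻¹·s⁻¹.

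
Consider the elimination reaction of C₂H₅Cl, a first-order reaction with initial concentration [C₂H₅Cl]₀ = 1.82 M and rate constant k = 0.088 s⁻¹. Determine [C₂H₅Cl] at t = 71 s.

0.00352 M

Step 1: For a first-order reaction: [C₂H₅Cl] = [C₂H₅Cl]₀ × e^(-kt)
Step 2: [C₂H₅Cl] = 1.82 × e^(-0.088 × 71)
Step 3: [C₂H₅Cl] = 1.82 × e^(-6.248)
Step 4: [C₂H₅Cl] = 1.82 × 0.00193432 = 0.00352 M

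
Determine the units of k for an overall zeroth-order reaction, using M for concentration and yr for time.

M·yr⁻¹

Step 1: For overall order n, rate = k × (concentration)^n.
Step 2: Rate has units M·yr⁻¹; concentration term has units M^0.
Step 3: k = rate / (concentration)^n, so units of k = M^(1-0)·yr⁻¹ = M·yr⁻¹.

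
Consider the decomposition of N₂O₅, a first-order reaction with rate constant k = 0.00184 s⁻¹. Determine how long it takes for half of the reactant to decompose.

376.7 s

Step 1: For a first-order reaction, t₁/₂ = ln(2)/k
Step 2: t₁/₂ = ln(2)/0.00184
Step 3: t₁/₂ = 0.6931/0.00184 = 376.7 s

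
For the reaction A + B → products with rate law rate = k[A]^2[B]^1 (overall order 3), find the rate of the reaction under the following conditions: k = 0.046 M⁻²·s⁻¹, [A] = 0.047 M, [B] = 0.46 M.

4.674e-05 M/s

Step 1: The rate law is rate = k[A]^2[B]^1, overall order = 2+1 = 3
Step 2: Substitute values: rate = 0.046 × (0.047)^2 × (0.46)^1
Step 3: rate = 0.046 × 0.002209 × 0.46 = 4.67424e-05 M/s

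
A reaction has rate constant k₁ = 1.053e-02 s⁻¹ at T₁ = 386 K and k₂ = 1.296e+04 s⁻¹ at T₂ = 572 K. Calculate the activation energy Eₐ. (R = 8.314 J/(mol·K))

138.4 kJ/mol

Step 1: Use the two-temperature Arrhenius form: ln(k₂/k₁) = -Eₐ/R × (1/T₂ - 1/T₁)
Step 2: ln(k₂/k₁) = ln(1.296e+04/1.053e-02) = ln(1.23077e+06) = 14.0231
Step 3: 1/T₂ - 1/T₁ = 1/572 - 1/386 = -8.424218e-04 K⁻¹
Step 4: Eₐ = -R × ln(k₂/k₁) / (1/T₂ - 1/T₁) = -8.314 × 14.0231 / -8.424218e-04
Step 5: Eₐ = 1.3840e+05 J/mol = 138.4 kJ/mol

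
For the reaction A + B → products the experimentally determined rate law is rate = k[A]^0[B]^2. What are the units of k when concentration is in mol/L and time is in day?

(mol/L)⁻¹·day⁻¹

Step 1: Overall order = 0 + 2 = 2.
Step 2: rate has units mol/L·day⁻¹; [A]^0[B]^2 has units (mol/L)^2.
Step 3: k = rate/([A]^0[B]^2), so units of k = (mol/L)^(1-2)·day⁻¹ = (mol/L)⁻¹·day⁻¹.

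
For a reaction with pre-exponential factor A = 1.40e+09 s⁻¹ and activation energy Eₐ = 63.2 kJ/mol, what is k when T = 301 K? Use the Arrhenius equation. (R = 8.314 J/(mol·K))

1.51e-02 s⁻¹

Step 1: Use the Arrhenius equation: k = A × exp(-Eₐ/RT)
Step 2: Convert Eₐ to J/mol: 63.2 kJ/mol = 63200 J/mol
Step 3: Calculate the exponent: -Eₐ/(RT) = -63200/(8.314 × 301) = -25.25460
Step 4: k = 1.40e+09 × exp(-25.25460)
Step 5: k = 1.40e+09 × 1.07663e-11 = 1.5073e-02 s⁻¹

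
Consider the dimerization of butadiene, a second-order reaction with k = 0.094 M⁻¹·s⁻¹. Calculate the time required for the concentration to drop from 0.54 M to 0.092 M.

95.93 s

Step 1: For second-order: t = (1/[C₄H₆] - 1/[C₄H₆]₀)/k
Step 2: t = (1/0.092 - 1/0.54)/0.094
Step 3: t = (10.87 - 1.852)/0.094
Step 4: t = 9.018/0.094 = 95.93 s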